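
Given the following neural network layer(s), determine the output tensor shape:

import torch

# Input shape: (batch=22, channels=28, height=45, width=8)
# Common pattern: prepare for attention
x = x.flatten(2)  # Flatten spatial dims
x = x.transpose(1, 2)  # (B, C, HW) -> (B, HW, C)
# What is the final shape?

Input shape: (22, 28, 45, 8)
  -> after flatten(2): (22, 28, 360)
Output shape: (22, 360, 28)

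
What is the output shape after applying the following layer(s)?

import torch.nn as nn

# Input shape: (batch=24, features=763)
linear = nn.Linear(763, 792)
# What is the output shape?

Input shape: (24, 763)
Output shape: (24, 792)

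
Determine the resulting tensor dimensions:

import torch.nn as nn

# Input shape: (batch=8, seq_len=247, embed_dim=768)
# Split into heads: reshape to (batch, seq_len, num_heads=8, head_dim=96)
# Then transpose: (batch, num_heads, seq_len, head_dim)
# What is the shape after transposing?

Input shape: (8, 247, 768)
  -> after reshape: (8, 247, 8, 96)
Output shape: (8, 8, 247, 96)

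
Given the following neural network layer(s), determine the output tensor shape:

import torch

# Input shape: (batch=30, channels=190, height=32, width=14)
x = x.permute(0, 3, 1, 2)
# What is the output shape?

Input shape: (30, 190, 32, 14)
Output shape: (30, 14, 190, 32)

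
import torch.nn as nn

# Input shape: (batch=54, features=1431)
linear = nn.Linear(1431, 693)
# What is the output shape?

Input shape: (54, 1431)
Output shape: (54, 693)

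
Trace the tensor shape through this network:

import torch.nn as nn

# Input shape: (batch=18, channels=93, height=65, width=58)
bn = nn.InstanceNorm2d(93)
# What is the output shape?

Input shape: (18, 93, 65, 58)
Output shape: (18, 93, 65, 58)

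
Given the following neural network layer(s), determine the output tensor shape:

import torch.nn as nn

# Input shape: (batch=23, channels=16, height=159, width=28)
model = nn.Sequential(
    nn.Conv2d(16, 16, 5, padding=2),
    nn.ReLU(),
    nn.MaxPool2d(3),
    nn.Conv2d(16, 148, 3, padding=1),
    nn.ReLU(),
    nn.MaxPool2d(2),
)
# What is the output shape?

Input shape: (23, 16, 159, 28)
  -> after first Conv2d: (23, 16, 159, 28)
  -> after first MaxPool2d: (23, 16, 53, 9)
  -> after second Conv2d: (23, 148, 53, 9)
Output shape: (23, 148, 26, 4)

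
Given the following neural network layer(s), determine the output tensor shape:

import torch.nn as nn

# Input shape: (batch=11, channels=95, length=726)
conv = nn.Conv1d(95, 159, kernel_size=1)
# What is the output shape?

Input shape: (11, 95, 726)
Output shape: (11, 159, 726)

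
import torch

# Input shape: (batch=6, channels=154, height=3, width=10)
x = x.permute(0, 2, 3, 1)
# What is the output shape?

Input shape: (6, 154, 3, 10)
Output shape: (6, 3, 10, 154)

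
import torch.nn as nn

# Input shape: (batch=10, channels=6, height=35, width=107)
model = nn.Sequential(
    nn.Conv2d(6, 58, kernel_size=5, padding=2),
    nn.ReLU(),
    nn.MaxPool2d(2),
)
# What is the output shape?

Input shape: (10, 6, 35, 107)
  -> after Conv2d: (10, 58, 35, 107)
  -> after ReLU: (10, 58, 35, 107)
Output shape: (10, 58, 17, 53)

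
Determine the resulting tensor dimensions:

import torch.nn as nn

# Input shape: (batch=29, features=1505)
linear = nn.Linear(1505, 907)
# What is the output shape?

Input shape: (29, 1505)
Output shape: (29, 907)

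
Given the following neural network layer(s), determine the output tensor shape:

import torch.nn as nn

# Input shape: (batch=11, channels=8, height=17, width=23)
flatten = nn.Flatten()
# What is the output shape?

Input shape: (11, 8, 17, 23)
Output shape: (11, 3128)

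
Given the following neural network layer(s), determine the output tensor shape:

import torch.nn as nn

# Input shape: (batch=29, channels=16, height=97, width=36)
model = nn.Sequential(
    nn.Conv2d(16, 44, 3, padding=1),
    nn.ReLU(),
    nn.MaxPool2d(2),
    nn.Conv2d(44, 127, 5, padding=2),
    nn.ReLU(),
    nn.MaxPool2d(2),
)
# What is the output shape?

Input shape: (29, 16, 97, 36)
  -> after first Conv2d: (29, 44, 97, 36)
  -> after first MaxPool2d: (29, 44, 48, 18)
  -> after second Conv2d: (29, 127, 48, 18)
Output shape: (29, 127, 24, 9)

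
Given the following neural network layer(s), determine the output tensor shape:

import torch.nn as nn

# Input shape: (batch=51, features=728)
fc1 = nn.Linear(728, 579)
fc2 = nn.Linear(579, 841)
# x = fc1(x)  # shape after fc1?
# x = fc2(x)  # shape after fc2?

Input shape: (51, 728)
  -> after fc1: (51, 579)
Output shape: (51, 841)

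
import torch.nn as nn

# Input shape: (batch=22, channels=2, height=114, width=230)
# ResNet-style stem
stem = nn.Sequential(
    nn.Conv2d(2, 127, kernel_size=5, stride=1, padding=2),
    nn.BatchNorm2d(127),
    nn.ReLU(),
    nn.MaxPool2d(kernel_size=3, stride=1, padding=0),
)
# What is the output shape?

Input shape: (22, 2, 114, 230)
  -> after Conv2d 5x5 stride=1: (22, 127, 114, 230)
Output shape: (22, 127, 112, 228)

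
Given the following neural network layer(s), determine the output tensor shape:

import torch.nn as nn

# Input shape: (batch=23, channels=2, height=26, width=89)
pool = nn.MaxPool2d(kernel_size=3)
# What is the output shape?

Input shape: (23, 2, 26, 89)
Output shape: (23, 2, 8, 29)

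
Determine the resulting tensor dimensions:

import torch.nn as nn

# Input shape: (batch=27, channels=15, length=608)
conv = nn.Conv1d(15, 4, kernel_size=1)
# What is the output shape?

Input shape: (27, 15, 608)
Output shape: (27, 4, 608)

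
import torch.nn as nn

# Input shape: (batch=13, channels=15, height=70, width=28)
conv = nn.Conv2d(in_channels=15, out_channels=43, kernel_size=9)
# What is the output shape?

Input shape: (13, 15, 70, 28)
Output shape: (13, 43, 62, 20)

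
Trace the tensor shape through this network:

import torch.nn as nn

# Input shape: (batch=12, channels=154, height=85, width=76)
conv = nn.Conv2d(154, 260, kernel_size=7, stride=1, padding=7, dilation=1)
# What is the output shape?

Input shape: (12, 154, 85, 76)
Output shape: (12, 260, 93, 84)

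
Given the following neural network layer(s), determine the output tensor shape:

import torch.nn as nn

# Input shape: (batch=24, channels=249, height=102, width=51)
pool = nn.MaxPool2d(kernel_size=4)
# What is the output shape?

Input shape: (24, 249, 102, 51)
Output shape: (24, 249, 25, 12)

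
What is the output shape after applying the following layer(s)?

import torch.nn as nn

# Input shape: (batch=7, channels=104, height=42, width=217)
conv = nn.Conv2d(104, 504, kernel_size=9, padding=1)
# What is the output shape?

Input shape: (7, 104, 42, 217)
Output shape: (7, 504, 36, 211)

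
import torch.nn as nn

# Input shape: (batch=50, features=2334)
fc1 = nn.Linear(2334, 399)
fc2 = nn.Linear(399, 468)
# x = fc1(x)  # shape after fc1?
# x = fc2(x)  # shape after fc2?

Input shape: (50, 2334)
  -> after fc1: (50, 399)
Output shape: (50, 468)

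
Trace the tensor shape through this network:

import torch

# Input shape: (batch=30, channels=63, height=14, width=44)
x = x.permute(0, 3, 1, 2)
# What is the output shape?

Input shape: (30, 63, 14, 44)
Output shape: (30, 44, 63, 14)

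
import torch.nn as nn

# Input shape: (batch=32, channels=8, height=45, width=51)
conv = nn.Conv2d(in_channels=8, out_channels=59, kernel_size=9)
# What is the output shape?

Input shape: (32, 8, 45, 51)
Output shape: (32, 59, 37, 43)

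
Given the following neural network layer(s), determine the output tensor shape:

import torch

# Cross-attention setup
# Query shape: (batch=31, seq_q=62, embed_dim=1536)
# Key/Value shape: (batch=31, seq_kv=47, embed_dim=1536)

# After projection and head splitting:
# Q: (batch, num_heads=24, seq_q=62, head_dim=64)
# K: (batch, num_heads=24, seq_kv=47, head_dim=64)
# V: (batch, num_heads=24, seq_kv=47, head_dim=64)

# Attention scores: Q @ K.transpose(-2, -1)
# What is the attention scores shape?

Input shape: (31, 62, 1536)
Output shape: (31, 24, 62, 47)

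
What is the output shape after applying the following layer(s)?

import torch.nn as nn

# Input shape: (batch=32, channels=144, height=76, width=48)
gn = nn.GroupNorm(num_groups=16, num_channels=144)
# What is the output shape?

Input shape: (32, 144, 76, 48)
Output shape: (32, 144, 76, 48)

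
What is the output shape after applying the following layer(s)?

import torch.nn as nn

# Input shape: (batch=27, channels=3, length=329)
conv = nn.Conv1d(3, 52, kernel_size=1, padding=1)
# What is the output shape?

Input shape: (27, 3, 329)
Output shape: (27, 52, 331)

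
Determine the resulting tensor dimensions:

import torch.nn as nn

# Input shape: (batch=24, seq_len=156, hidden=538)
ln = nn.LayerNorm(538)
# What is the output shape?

Input shape: (24, 156, 538)
Output shape: (24, 156, 538)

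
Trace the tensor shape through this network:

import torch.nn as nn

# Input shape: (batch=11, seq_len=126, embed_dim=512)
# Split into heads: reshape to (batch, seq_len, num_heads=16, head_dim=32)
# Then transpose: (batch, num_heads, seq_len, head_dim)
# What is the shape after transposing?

Input shape: (11, 126, 512)
  -> after reshape: (11, 126, 16, 32)
Output shape: (11, 16, 126, 32)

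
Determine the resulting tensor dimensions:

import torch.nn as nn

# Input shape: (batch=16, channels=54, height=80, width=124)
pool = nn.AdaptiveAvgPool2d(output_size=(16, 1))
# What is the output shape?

Input shape: (16, 54, 80, 124)
Output shape: (16, 54, 16, 1)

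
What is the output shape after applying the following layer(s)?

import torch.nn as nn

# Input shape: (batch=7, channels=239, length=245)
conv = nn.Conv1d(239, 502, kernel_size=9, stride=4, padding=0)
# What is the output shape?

Input shape: (7, 239, 245)
Output shape: (7, 502, 60)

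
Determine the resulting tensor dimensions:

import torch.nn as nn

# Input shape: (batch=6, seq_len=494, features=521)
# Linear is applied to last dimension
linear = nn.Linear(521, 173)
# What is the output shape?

Input shape: (6, 494, 521)
Output shape: (6, 494, 173)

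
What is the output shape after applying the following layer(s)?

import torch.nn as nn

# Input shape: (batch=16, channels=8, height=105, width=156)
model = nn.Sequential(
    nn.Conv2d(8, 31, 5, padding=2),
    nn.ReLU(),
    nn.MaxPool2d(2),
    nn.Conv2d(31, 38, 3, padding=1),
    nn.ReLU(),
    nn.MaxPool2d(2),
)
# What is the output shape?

Input shape: (16, 8, 105, 156)
  -> after first Conv2d: (16, 31, 105, 156)
  -> after first MaxPool2d: (16, 31, 52, 78)
  -> after second Conv2d: (16, 38, 52, 78)
Output shape: (16, 38, 26, 39)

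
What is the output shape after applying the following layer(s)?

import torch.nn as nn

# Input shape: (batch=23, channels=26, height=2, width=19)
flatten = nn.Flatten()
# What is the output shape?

Input shape: (23, 26, 2, 19)
Output shape: (23, 988)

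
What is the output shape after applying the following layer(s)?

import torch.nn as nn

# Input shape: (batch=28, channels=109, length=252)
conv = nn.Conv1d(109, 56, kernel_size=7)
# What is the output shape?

Input shape: (28, 109, 252)
Output shape: (28, 56, 246)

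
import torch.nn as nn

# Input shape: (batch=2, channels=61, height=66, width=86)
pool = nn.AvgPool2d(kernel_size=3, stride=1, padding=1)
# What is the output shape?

Input shape: (2, 61, 66, 86)
Output shape: (2, 61, 66, 86)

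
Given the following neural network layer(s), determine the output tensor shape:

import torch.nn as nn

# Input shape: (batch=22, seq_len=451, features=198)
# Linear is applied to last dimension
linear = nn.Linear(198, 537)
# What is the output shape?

Input shape: (22, 451, 198)
Output shape: (22, 451, 537)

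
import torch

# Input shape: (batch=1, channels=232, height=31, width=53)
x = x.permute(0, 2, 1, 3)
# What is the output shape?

Input shape: (1, 232, 31, 53)
Output shape: (1, 31, 232, 53)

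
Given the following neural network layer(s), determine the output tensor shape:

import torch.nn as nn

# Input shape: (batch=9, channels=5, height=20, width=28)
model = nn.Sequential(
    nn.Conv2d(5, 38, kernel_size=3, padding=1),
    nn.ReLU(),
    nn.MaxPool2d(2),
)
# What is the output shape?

Input shape: (9, 5, 20, 28)
  -> after Conv2d: (9, 38, 20, 28)
  -> after ReLU: (9, 38, 20, 28)
Output shape: (9, 38, 10, 14)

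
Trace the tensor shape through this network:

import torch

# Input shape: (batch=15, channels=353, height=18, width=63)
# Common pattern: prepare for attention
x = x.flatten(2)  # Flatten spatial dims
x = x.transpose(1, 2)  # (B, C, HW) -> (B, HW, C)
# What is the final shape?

Input shape: (15, 353, 18, 63)
  -> after flatten(2): (15, 353, 1134)
Output shape: (15, 1134, 353)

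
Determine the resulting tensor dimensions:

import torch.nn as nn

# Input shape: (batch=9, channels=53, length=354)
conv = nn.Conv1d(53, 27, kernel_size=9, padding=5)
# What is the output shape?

Input shape: (9, 53, 354)
Output shape: (9, 27, 356)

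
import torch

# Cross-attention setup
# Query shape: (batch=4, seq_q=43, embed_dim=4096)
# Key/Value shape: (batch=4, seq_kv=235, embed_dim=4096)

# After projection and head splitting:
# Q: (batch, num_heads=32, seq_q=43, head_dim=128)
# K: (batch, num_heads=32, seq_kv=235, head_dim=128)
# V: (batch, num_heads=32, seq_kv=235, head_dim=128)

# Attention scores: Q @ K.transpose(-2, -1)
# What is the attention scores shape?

Input shape: (4, 43, 4096)
Output shape: (4, 32, 43, 235)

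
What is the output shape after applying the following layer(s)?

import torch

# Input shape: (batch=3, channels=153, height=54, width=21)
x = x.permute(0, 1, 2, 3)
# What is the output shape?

Input shape: (3, 153, 54, 21)
Output shape: (3, 153, 54, 21)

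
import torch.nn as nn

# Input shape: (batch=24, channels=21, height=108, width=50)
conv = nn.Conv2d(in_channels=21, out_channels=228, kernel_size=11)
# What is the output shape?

Input shape: (24, 21, 108, 50)
Output shape: (24, 228, 98, 40)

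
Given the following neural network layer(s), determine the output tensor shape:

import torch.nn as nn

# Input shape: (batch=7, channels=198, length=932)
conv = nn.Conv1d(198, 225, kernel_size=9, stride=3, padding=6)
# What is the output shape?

Input shape: (7, 198, 932)
Output shape: (7, 225, 312)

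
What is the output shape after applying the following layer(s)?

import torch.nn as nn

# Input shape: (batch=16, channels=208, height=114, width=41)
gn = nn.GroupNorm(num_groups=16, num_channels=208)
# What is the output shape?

Input shape: (16, 208, 114, 41)
Output shape: (16, 208, 114, 41)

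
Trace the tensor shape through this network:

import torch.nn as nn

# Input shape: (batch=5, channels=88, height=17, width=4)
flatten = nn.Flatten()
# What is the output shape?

Input shape: (5, 88, 17, 4)
Output shape: (5, 5984)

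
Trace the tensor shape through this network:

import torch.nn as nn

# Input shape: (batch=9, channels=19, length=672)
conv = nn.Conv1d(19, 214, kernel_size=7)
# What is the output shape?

Input shape: (9, 19, 672)
Output shape: (9, 214, 666)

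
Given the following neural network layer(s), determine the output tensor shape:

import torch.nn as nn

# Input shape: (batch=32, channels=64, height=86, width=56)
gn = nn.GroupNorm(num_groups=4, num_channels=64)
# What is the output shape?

Input shape: (32, 64, 86, 56)
Output shape: (32, 64, 86, 56)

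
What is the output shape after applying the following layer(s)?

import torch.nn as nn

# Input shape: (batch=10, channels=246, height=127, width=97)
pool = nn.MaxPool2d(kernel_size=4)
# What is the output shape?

Input shape: (10, 246, 127, 97)
Output shape: (10, 246, 31, 24)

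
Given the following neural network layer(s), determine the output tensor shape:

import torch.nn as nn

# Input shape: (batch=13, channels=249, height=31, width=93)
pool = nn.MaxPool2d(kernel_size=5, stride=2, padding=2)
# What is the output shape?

Input shape: (13, 249, 31, 93)
Output shape: (13, 249, 16, 47)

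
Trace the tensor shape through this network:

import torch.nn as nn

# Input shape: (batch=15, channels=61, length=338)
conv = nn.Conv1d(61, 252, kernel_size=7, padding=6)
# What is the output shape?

Input shape: (15, 61, 338)
Output shape: (15, 252, 344)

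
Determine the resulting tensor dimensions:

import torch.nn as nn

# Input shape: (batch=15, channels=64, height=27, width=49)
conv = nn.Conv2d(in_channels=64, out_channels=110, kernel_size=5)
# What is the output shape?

Input shape: (15, 64, 27, 49)
Output shape: (15, 110, 23, 45)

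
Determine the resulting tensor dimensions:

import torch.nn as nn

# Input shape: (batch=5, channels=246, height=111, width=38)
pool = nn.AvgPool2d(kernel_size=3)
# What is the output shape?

Input shape: (5, 246, 111, 38)
Output shape: (5, 246, 37, 12)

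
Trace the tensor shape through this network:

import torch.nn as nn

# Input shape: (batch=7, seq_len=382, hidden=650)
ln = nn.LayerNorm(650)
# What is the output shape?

Input shape: (7, 382, 650)
Output shape: (7, 382, 650)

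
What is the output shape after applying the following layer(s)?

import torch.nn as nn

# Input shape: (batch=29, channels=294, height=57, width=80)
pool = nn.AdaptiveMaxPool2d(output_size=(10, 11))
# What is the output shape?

Input shape: (29, 294, 57, 80)
Output shape: (29, 294, 10, 11)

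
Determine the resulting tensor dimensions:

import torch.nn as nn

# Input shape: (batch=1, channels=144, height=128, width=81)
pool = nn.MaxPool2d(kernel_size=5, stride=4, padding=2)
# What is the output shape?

Input shape: (1, 144, 128, 81)
Output shape: (1, 144, 32, 21)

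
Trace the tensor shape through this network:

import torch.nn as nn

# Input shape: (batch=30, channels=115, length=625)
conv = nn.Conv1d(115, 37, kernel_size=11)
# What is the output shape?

Input shape: (30, 115, 625)
Output shape: (30, 37, 615)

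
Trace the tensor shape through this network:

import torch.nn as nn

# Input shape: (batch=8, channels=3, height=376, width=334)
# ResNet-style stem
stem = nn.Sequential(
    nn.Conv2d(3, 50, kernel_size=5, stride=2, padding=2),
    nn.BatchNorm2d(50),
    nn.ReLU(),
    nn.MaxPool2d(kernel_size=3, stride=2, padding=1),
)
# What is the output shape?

Input shape: (8, 3, 376, 334)
  -> after Conv2d 5x5 stride=2: (8, 50, 188, 167)
Output shape: (8, 50, 94, 84)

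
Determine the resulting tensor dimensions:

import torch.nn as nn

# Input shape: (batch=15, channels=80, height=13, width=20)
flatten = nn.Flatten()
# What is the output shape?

Input shape: (15, 80, 13, 20)
Output shape: (15, 20800)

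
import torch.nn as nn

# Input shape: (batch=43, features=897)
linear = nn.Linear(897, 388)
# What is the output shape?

Input shape: (43, 897)
Output shape: (43, 388)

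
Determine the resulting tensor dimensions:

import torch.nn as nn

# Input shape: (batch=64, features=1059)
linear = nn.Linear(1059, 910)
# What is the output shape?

Input shape: (64, 1059)
Output shape: (64, 910)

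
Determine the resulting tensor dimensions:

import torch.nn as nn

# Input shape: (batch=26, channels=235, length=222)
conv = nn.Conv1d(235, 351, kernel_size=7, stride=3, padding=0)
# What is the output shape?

Input shape: (26, 235, 222)
Output shape: (26, 351, 72)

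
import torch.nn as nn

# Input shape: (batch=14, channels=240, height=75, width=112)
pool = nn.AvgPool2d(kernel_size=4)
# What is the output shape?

Input shape: (14, 240, 75, 112)
Output shape: (14, 240, 18, 28)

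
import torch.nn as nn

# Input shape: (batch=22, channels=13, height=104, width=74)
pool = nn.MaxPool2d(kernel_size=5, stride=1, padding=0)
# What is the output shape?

Input shape: (22, 13, 104, 74)
Output shape: (22, 13, 100, 70)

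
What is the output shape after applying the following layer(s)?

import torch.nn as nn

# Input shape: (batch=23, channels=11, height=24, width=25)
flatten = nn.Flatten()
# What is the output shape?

Input shape: (23, 11, 24, 25)
Output shape: (23, 6600)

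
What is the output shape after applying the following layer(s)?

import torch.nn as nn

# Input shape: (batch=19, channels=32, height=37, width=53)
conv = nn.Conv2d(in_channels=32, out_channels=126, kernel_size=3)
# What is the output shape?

Input shape: (19, 32, 37, 53)
Output shape: (19, 126, 35, 51)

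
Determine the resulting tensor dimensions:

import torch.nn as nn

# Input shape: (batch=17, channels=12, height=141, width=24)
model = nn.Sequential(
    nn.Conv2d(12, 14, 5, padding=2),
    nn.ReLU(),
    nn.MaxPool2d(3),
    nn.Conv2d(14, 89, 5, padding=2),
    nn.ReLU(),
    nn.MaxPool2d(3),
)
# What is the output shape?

Input shape: (17, 12, 141, 24)
  -> after first Conv2d: (17, 14, 141, 24)
  -> after first MaxPool2d: (17, 14, 47, 8)
  -> after second Conv2d: (17, 89, 47, 8)
Output shape: (17, 89, 15, 2)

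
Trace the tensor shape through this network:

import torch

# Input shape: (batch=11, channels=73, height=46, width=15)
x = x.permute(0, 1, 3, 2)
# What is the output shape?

Input shape: (11, 73, 46, 15)
Output shape: (11, 73, 15, 46)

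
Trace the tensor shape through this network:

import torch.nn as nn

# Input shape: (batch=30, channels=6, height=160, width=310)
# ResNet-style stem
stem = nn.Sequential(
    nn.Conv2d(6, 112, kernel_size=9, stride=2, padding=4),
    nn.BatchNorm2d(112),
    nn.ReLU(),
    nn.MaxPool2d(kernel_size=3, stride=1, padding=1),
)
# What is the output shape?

Input shape: (30, 6, 160, 310)
  -> after Conv2d 9x9 stride=2: (30, 112, 80, 155)
Output shape: (30, 112, 80, 155)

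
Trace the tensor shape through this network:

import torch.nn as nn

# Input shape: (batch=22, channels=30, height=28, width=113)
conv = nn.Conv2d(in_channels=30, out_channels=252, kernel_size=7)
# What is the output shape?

Input shape: (22, 30, 28, 113)
Output shape: (22, 252, 22, 107)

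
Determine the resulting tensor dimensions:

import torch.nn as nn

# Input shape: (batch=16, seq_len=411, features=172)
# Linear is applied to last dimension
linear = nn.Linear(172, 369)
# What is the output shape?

Input shape: (16, 411, 172)
Output shape: (16, 411, 369)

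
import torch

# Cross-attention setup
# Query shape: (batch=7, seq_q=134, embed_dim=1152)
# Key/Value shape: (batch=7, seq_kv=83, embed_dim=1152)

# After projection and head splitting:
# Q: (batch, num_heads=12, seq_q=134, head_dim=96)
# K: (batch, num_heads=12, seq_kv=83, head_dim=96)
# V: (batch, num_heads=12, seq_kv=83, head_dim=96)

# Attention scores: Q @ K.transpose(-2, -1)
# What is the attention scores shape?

Input shape: (7, 134, 1152)
Output shape: (7, 12, 134, 83)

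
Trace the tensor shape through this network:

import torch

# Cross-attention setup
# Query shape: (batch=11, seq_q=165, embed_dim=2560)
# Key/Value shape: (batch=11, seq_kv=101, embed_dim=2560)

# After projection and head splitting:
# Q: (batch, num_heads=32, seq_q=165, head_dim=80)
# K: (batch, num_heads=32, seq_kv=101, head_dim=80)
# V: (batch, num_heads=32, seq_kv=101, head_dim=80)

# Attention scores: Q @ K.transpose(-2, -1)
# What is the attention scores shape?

Input shape: (11, 165, 2560)
Output shape: (11, 32, 165, 101)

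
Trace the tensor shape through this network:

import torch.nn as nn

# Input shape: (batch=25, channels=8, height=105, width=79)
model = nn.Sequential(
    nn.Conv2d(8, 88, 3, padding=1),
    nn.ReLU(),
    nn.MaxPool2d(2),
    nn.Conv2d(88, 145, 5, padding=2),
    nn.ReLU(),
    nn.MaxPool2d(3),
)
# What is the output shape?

Input shape: (25, 8, 105, 79)
  -> after first Conv2d: (25, 88, 105, 79)
  -> after first MaxPool2d: (25, 88, 52, 39)
  -> after second Conv2d: (25, 145, 52, 39)
Output shape: (25, 145, 17, 13)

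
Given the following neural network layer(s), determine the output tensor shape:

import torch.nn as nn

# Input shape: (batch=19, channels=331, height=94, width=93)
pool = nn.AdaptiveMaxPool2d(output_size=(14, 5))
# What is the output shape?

Input shape: (19, 331, 94, 93)
Output shape: (19, 331, 14, 5)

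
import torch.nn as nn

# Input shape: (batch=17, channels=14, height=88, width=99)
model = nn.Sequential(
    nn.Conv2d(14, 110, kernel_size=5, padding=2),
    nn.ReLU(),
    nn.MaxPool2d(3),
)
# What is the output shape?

Input shape: (17, 14, 88, 99)
  -> after Conv2d: (17, 110, 88, 99)
  -> after ReLU: (17, 110, 88, 99)
Output shape: (17, 110, 29, 33)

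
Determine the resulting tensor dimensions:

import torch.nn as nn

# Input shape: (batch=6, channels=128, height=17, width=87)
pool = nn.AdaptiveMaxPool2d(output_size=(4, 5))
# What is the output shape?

Input shape: (6, 128, 17, 87)
Output shape: (6, 128, 4, 5)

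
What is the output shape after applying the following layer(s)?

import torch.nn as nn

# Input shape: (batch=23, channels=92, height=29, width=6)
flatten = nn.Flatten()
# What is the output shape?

Input shape: (23, 92, 29, 6)
Output shape: (23, 16008)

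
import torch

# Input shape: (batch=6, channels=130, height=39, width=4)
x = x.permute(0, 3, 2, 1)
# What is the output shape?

Input shape: (6, 130, 39, 4)
Output shape: (6, 4, 39, 130)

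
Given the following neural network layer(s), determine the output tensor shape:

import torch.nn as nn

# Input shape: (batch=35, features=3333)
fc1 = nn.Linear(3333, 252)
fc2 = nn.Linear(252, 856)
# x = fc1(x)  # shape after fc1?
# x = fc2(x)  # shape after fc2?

Input shape: (35, 3333)
  -> after fc1: (35, 252)
Output shape: (35, 856)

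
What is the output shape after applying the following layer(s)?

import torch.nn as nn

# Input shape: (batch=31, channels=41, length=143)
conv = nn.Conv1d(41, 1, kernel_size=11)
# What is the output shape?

Input shape: (31, 41, 143)
Output shape: (31, 1, 133)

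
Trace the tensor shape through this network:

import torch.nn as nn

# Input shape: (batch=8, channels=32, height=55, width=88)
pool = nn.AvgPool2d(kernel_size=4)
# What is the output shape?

Input shape: (8, 32, 55, 88)
Output shape: (8, 32, 13, 22)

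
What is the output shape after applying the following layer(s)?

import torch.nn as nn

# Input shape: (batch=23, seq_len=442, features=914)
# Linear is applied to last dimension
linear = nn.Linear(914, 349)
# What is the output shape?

Input shape: (23, 442, 914)
Output shape: (23, 442, 349)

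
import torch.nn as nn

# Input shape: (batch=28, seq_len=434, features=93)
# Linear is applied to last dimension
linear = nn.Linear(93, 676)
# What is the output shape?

Input shape: (28, 434, 93)
Output shape: (28, 434, 676)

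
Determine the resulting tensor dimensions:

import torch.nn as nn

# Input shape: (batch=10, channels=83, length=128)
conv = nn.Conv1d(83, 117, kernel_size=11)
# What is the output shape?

Input shape: (10, 83, 128)
Output shape: (10, 117, 118)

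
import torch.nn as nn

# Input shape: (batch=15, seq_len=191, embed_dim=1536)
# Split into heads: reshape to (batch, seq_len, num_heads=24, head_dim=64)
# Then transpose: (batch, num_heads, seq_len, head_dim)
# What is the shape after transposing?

Input shape: (15, 191, 1536)
  -> after reshape: (15, 191, 24, 64)
Output shape: (15, 24, 191, 64)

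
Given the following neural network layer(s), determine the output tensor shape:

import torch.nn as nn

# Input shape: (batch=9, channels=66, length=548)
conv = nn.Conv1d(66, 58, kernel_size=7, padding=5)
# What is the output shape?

Input shape: (9, 66, 548)
Output shape: (9, 58, 552)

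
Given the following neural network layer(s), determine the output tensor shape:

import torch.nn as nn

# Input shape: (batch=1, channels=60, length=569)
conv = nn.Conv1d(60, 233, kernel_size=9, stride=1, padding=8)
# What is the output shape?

Input shape: (1, 60, 569)
Output shape: (1, 233, 577)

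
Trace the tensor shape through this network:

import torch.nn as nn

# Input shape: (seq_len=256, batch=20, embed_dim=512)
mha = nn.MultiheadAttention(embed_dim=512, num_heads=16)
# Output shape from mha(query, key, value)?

Input shape: (256, 20, 512)
Output shape: (256, 20, 512)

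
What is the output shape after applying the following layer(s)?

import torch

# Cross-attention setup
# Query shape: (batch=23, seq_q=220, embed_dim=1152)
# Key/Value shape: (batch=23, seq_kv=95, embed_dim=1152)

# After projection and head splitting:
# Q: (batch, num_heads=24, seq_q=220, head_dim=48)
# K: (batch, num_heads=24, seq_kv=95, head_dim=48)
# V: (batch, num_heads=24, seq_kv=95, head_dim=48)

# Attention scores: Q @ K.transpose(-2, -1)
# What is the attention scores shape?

Input shape: (23, 220, 1152)
Output shape: (23, 24, 220, 95)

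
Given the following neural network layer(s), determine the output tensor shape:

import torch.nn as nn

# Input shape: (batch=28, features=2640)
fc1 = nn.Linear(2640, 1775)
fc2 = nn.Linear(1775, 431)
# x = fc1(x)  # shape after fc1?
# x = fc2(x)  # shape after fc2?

Input shape: (28, 2640)
  -> after fc1: (28, 1775)
Output shape: (28, 431)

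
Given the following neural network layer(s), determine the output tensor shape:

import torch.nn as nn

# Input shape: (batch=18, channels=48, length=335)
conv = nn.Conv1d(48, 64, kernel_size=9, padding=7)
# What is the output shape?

Input shape: (18, 48, 335)
Output shape: (18, 64, 341)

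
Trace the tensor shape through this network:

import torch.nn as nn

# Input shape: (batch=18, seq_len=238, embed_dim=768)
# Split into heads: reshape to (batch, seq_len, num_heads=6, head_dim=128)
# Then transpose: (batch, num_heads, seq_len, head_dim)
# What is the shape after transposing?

Input shape: (18, 238, 768)
  -> after reshape: (18, 238, 6, 128)
Output shape: (18, 6, 238, 128)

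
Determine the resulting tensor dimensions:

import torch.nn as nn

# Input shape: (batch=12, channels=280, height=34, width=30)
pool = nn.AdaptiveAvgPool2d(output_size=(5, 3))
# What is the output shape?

Input shape: (12, 280, 34, 30)
Output shape: (12, 280, 5, 3)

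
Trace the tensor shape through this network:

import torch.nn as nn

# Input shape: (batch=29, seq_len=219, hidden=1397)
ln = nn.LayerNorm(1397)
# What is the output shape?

Input shape: (29, 219, 1397)
Output shape: (29, 219, 1397)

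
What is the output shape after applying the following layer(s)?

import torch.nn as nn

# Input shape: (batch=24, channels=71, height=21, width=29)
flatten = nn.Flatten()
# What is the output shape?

Input shape: (24, 71, 21, 29)
Output shape: (24, 43239)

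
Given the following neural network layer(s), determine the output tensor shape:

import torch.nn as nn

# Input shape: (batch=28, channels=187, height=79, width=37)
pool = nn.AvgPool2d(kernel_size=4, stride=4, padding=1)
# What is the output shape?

Input shape: (28, 187, 79, 37)
Output shape: (28, 187, 20, 9)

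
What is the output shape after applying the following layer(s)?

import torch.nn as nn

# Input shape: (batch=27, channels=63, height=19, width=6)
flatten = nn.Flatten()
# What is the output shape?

Input shape: (27, 63, 19, 6)
Output shape: (27, 7182)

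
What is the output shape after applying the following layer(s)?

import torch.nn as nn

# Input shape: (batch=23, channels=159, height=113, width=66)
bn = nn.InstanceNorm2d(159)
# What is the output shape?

Input shape: (23, 159, 113, 66)
Output shape: (23, 159, 113, 66)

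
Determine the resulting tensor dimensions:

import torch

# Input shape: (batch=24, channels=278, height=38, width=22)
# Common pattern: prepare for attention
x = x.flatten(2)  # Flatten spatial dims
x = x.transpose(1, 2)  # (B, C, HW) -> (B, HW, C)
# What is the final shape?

Input shape: (24, 278, 38, 22)
  -> after flatten(2): (24, 278, 836)
Output shape: (24, 836, 278)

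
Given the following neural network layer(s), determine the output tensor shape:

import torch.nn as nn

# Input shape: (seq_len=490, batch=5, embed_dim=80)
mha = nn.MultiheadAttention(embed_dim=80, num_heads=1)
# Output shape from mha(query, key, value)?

Input shape: (490, 5, 80)
Output shape: (490, 5, 80)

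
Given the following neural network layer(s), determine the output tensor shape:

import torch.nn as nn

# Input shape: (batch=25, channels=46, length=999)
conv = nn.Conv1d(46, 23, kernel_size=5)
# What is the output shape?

Input shape: (25, 46, 999)
Output shape: (25, 23, 995)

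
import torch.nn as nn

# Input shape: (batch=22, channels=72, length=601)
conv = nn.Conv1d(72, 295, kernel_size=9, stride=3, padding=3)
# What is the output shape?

Input shape: (22, 72, 601)
Output shape: (22, 295, 200)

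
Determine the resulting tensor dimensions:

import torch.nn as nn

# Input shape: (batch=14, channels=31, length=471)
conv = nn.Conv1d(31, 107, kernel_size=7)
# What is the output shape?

Input shape: (14, 31, 471)
Output shape: (14, 107, 465)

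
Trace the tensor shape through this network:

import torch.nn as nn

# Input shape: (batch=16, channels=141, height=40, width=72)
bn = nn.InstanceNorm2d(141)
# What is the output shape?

Input shape: (16, 141, 40, 72)
Output shape: (16, 141, 40, 72)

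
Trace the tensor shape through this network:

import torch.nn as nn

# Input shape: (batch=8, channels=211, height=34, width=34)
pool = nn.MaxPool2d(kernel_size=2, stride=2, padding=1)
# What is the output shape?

Input shape: (8, 211, 34, 34)
Output shape: (8, 211, 18, 18)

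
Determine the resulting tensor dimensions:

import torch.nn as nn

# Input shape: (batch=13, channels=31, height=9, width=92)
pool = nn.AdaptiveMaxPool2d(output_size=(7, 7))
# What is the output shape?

Input shape: (13, 31, 9, 92)
Output shape: (13, 31, 7, 7)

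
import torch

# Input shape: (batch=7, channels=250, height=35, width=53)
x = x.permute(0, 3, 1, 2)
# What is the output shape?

Input shape: (7, 250, 35, 53)
Output shape: (7, 53, 250, 35)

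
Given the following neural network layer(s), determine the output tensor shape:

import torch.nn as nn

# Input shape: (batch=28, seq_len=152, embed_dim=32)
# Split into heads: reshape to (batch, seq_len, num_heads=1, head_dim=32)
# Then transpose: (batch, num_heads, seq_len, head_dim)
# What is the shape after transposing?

Input shape: (28, 152, 32)
  -> after reshape: (28, 152, 1, 32)
Output shape: (28, 1, 152, 32)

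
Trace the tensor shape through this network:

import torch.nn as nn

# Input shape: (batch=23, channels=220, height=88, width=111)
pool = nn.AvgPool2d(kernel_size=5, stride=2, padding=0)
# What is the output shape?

Input shape: (23, 220, 88, 111)
Output shape: (23, 220, 42, 54)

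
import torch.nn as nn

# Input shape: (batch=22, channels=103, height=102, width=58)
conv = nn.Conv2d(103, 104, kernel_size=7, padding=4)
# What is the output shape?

Input shape: (22, 103, 102, 58)
Output shape: (22, 104, 104, 60)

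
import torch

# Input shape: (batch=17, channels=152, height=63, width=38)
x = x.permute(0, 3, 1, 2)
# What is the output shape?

Input shape: (17, 152, 63, 38)
Output shape: (17, 38, 152, 63)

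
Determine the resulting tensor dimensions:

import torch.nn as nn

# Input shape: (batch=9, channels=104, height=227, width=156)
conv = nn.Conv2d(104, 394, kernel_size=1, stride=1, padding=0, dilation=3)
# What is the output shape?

Input shape: (9, 104, 227, 156)
Output shape: (9, 394, 227, 156)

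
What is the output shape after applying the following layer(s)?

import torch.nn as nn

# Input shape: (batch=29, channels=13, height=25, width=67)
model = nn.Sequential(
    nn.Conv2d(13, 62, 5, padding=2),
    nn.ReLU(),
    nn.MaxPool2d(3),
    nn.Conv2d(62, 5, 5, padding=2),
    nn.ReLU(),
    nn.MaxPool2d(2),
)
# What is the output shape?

Input shape: (29, 13, 25, 67)
  -> after first Conv2d: (29, 62, 25, 67)
  -> after first MaxPool2d: (29, 62, 8, 22)
  -> after second Conv2d: (29, 5, 8, 22)
Output shape: (29, 5, 4, 11)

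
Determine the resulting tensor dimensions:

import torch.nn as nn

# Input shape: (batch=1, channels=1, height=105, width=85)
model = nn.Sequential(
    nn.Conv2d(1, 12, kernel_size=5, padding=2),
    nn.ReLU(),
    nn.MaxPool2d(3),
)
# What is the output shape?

Input shape: (1, 1, 105, 85)
  -> after Conv2d: (1, 12, 105, 85)
  -> after ReLU: (1, 12, 105, 85)
Output shape: (1, 12, 35, 28)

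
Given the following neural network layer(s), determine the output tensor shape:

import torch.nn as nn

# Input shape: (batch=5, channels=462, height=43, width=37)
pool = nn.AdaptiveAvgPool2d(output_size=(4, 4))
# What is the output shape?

Input shape: (5, 462, 43, 37)
Output shape: (5, 462, 4, 4)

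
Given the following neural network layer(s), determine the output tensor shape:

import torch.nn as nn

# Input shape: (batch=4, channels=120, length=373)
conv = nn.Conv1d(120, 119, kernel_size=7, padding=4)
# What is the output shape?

Input shape: (4, 120, 373)
Output shape: (4, 119, 375)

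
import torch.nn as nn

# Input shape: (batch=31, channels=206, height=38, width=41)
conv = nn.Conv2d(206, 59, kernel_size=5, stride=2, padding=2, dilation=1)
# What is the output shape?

Input shape: (31, 206, 38, 41)
Output shape: (31, 59, 19, 21)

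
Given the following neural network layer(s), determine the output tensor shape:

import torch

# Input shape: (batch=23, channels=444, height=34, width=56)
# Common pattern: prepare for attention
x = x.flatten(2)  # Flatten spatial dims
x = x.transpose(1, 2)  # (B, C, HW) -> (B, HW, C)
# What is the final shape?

Input shape: (23, 444, 34, 56)
  -> after flatten(2): (23, 444, 1904)
Output shape: (23, 1904, 444)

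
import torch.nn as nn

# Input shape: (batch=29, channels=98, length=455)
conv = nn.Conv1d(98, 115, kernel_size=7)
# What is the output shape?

Input shape: (29, 98, 455)
Output shape: (29, 115, 449)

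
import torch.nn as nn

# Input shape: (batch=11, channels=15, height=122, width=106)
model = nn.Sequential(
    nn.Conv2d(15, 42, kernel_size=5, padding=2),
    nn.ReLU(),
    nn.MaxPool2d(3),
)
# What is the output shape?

Input shape: (11, 15, 122, 106)
  -> after Conv2d: (11, 42, 122, 106)
  -> after ReLU: (11, 42, 122, 106)
Output shape: (11, 42, 40, 35)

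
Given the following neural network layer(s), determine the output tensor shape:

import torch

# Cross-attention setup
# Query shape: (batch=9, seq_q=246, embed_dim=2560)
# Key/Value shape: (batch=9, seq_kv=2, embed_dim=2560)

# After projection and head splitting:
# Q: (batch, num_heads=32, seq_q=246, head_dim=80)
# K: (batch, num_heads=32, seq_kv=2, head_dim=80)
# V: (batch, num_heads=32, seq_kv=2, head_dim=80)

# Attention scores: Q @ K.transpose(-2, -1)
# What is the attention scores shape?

Input shape: (9, 246, 2560)
Output shape: (9, 32, 246, 2)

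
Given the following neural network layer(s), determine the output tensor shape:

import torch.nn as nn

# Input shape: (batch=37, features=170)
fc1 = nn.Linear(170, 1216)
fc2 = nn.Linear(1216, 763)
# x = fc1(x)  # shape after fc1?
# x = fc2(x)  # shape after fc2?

Input shape: (37, 170)
  -> after fc1: (37, 1216)
Output shape: (37, 763)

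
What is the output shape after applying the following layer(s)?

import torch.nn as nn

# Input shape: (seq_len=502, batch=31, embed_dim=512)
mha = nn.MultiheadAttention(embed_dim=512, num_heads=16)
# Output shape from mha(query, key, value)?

Input shape: (502, 31, 512)
Output shape: (502, 31, 512)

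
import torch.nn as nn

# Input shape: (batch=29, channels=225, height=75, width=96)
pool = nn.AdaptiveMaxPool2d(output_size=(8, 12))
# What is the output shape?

Input shape: (29, 225, 75, 96)
Output shape: (29, 225, 8, 12)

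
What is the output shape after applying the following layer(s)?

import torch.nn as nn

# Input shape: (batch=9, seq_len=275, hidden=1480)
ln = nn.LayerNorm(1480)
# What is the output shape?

Input shape: (9, 275, 1480)
Output shape: (9, 275, 1480)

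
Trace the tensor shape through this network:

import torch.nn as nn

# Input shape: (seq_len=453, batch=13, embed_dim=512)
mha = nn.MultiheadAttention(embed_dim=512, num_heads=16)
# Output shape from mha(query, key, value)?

Input shape: (453, 13, 512)
Output shape: (453, 13, 512)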